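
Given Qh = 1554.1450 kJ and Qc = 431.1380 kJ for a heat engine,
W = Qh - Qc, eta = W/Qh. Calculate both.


W = 1554.1450 - 431.1380 = 1123.0070 kJ
eta = 1123.0070 / 1554.1450 = 0.7226 = 72.2588%

W = 1123.0070 kJ, eta = 72.2588%


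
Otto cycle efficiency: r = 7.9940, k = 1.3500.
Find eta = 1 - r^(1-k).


r^(k-1) = 2.0700
eta = 1 - 1/2.0700 = 0.5169 = 51.6905%

51.6905%


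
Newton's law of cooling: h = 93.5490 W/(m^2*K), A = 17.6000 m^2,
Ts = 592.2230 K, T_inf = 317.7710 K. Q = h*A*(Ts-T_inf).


dT = 274.4520 K
Q = 93.5490 * 17.6000 * 274.4520 = 451874.8986 W

451874.8986 W


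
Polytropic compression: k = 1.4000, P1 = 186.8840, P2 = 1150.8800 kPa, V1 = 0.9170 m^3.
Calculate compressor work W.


(k-1)/k = 0.2857
(P2/P1)^exp = 1.6810
W = 3.5000 * 186.8840 * 0.9170 * (1.6810 - 1) = 408.4474 kJ

408.4474 kJ


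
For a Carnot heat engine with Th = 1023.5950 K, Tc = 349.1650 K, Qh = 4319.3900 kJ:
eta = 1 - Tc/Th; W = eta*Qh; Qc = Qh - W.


eta = 1 - 349.1650/1023.5950 = 0.6589
W = 0.6589 * 4319.3900 = 2845.9754 kJ
Qc = 4319.3900 - 2845.9754 = 1473.4146 kJ

eta = 65.8884%, W = 2845.9754 kJ, Qc = 1473.4146 kJ


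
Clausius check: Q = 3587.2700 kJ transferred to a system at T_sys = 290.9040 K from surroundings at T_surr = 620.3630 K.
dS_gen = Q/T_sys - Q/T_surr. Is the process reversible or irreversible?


dS_sys = 3587.2700/290.9040 = 12.3315 kJ/K
dS_surr = -3587.2700/620.3630 = -5.7825 kJ/K
dS_gen = 12.3315 - 5.7825 = 6.5489 kJ/K (irreversible)

dS_gen = 6.5489 kJ/K, irreversible


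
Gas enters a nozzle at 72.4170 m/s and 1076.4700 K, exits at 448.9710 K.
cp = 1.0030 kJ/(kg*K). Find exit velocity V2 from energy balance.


dT = 627.4990 K
2*cp*1000*dT = 1258762.9940
V1^2 = 5244.2219
V2 = sqrt(1264007.2159) = 1124.2808 m/s

1124.2808 m/s


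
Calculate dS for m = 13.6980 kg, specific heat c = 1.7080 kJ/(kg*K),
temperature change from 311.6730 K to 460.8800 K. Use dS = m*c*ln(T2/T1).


T2/T1 = 1.4787
ln(T2/T1) = 0.3912
dS = 13.6980 * 1.7080 * 0.3912 = 9.1522 kJ/K

9.1522 kJ/K


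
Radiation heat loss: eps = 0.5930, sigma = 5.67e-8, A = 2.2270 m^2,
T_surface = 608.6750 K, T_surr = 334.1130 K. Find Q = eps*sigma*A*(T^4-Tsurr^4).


T^4 = 1.3726e+11
Tsurr^4 = 1.2462e+10
Q = 0.5930 * 5.67e-8 * 2.2270 * 1.2480e+11 = 9344.6850 W

9344.6850 W


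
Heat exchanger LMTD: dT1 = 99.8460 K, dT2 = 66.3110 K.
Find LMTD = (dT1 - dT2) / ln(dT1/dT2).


dT1/dT2 = 1.5057
ln(dT1/dT2) = 0.4093
LMTD = 33.5350 / 0.4093 = 81.9379 K

81.9379 K


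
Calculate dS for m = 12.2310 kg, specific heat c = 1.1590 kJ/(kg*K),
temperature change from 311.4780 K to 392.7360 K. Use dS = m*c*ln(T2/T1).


T2/T1 = 1.2609
ln(T2/T1) = 0.2318
dS = 12.2310 * 1.1590 * 0.2318 = 3.2861 kJ/K

3.2861 kJ/K


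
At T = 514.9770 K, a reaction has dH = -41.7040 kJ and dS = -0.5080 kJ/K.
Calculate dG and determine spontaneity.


T*dS = 514.9770 * -0.5080 = -261.6083 kJ
dG = -41.7040 + 261.6083 = 219.9043 kJ (non-spontaneous)

dG = 219.9043 kJ, non-spontaneous


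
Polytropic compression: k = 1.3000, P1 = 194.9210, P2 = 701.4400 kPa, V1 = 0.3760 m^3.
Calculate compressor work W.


(k-1)/k = 0.2308
(P2/P1)^exp = 1.3438
W = 4.3333 * 194.9210 * 0.3760 * (1.3438 - 1) = 109.1913 kJ

109.1913 kJ


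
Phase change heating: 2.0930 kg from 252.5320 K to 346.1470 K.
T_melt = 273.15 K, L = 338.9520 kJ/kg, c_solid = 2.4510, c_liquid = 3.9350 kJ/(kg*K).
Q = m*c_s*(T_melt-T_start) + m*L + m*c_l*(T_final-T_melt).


Q1 (sensible, solid) = 2.0930 * 2.4510 * 20.6180 = 105.7692 kJ
Q2 (latent) = 2.0930 * 338.9520 = 709.4265 kJ
Q3 (sensible, liquid) = 2.0930 * 3.9350 * 72.9970 = 601.2000 kJ
Q_total = 1416.3957 kJ

1416.3957 kJ


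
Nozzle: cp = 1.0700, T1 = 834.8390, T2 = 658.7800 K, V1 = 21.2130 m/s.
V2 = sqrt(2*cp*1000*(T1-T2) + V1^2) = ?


dT = 176.0590 K
2*cp*1000*dT = 376766.2600
V1^2 = 449.9914
V2 = sqrt(377216.2514) = 614.1793 m/s

614.1793 m/s


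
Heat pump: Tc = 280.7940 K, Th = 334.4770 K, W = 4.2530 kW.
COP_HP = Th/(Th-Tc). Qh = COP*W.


COP = 334.4770 / 53.6830 = 6.2306
Qh = 6.2306 * 4.2530 = 26.4987 kW

COP = 6.2306, Qh = 26.4987 kW


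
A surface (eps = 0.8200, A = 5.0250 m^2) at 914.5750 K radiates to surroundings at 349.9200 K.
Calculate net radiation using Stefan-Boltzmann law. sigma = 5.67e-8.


T^4 = 6.9964e+11
Tsurr^4 = 1.4993e+10
Q = 0.8200 * 5.67e-8 * 5.0250 * 6.8465e+11 = 159956.8018 W

159956.8018 W


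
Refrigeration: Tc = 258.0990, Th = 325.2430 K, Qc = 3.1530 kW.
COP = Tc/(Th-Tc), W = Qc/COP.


COP = 258.0990 / 67.1440 = 3.8440
W = 3.1530 / 3.8440 = 0.8202 kW

COP = 3.8440, W = 0.8202 kW


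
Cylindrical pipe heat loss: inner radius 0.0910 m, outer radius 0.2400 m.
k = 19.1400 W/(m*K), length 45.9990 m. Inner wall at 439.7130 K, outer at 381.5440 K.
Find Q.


dT = 58.1690 K
ln(ro/ri) = 0.9698
Q = 2*pi*19.1400*45.9990*58.1690 / 0.9698 = 331809.5090 W

331809.5090 W


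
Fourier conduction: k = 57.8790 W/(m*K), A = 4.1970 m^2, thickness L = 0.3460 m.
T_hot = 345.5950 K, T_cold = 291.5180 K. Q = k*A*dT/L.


dT = 54.0770 K
Q = 57.8790 * 4.1970 * 54.0770 / 0.3460 = 37966.1431 W

37966.1431 W


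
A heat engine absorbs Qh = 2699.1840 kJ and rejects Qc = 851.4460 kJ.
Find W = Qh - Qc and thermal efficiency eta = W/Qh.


W = 2699.1840 - 851.4460 = 1847.7380 kJ
eta = 1847.7380 / 2699.1840 = 0.6846 = 68.4554%

W = 1847.7380 kJ, eta = 68.4554%


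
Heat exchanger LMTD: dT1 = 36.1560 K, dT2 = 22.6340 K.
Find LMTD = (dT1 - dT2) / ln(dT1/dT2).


dT1/dT2 = 1.5974
ln(dT1/dT2) = 0.4684
LMTD = 13.5220 / 0.4684 = 28.8691 K

28.8691 K


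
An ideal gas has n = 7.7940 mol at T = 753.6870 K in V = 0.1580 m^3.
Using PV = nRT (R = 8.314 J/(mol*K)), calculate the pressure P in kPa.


P = nRT/V = 7.7940 * 8.314 * 753.6870 / 0.1580
= 48838.4021 / 0.1580 = 309103.8106 Pa = 309.1038 kPa

309.1038 kPa


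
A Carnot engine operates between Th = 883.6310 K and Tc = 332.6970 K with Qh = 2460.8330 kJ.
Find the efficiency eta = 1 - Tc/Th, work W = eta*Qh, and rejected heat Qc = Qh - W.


eta = 1 - 332.6970/883.6310 = 0.6235
W = 0.6235 * 2460.8330 = 1534.3017 kJ
Qc = 2460.8330 - 1534.3017 = 926.5313 kJ

eta = 62.3489%, W = 1534.3017 kJ, Qc = 926.5313 kJ


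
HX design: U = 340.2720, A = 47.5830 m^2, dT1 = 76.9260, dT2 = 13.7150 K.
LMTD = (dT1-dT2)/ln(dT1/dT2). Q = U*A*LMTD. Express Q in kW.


LMTD = 36.6578 K
Q = 340.2720 * 47.5830 * 36.6578 = 593532.2436 W = 593.5322 kW

593.5322 kW


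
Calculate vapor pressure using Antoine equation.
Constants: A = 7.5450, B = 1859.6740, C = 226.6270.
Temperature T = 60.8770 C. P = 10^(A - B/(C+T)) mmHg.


C+T = 287.5040
B/(C+T) = 6.4683
log10(P) = 7.5450 - 6.4683 = 1.0767
P = 10^1.0767 = 11.9305 mmHg

11.9305 mmHg


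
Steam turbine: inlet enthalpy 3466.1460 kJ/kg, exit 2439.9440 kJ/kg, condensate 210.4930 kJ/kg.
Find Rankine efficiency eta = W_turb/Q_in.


W = 1026.2020 kJ/kg
Q_in = 3255.6530 kJ/kg
eta = 0.3152 = 31.5206%

eta = 31.5206%


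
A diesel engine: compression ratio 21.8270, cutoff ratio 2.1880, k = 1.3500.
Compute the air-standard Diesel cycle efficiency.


r^(k-1) = 2.9420
rc^k = 2.8778
eta = 0.6020 = 60.2025%

60.2025%


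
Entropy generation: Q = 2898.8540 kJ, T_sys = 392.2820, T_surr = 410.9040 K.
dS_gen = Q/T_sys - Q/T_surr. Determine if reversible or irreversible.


dS_sys = 2898.8540/392.2820 = 7.3897 kJ/K
dS_surr = -2898.8540/410.9040 = -7.0548 kJ/K
dS_gen = 7.3897 - 7.0548 = 0.3349 kJ/K (irreversible)

dS_gen = 0.3349 kJ/K, irreversible


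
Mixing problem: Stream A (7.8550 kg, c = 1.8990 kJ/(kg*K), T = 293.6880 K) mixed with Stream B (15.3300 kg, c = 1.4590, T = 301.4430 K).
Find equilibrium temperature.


num = 11123.0555
den = 37.2831
Tf = 298.3403 K

298.3403 K


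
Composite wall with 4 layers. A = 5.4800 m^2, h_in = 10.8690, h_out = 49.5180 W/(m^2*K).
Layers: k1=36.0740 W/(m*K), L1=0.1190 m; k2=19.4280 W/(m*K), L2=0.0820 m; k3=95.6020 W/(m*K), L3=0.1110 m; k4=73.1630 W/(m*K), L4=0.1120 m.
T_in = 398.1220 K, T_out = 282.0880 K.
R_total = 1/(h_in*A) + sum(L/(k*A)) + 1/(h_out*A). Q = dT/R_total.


R_conv_in = 1/(10.8690*5.4800) = 0.0168
R_1 = 0.1190/(36.0740*5.4800) = 0.0006
R_2 = 0.0820/(19.4280*5.4800) = 0.0008
R_3 = 0.1110/(95.6020*5.4800) = 0.0002
R_4 = 0.1120/(73.1630*5.4800) = 0.0003
R_conv_out = 1/(49.5180*5.4800) = 0.0037
R_total = 0.0223 K/W
Q = 116.0340 / 0.0223 = 5194.5262 W

R_total = 0.0223 K/W, Q = 5194.5262 W


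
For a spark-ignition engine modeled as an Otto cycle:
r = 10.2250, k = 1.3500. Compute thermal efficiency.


r^(k-1) = 2.2562
eta = 1 - 1/2.2562 = 0.5568 = 55.6782%

55.6782%


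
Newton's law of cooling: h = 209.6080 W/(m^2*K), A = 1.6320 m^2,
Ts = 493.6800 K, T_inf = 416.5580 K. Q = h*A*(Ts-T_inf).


dT = 77.1220 K
Q = 209.6080 * 1.6320 * 77.1220 = 26381.9135 W

26381.9135 W


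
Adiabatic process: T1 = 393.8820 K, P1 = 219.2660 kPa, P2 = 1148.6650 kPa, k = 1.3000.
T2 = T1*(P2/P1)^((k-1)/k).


(k-1)/k = 0.2308
(P2/P1)^exp = 1.4655
T2 = 393.8820 * 1.4655 = 577.2188 K

577.2188 K


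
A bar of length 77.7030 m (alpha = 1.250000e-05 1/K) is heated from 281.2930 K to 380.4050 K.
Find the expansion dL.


dT = 99.1120 K
dL = 1.250000e-05 * 77.7030 * 99.1120 = 0.096266 m
L_final = 77.799266 m

dL = 0.096266 m


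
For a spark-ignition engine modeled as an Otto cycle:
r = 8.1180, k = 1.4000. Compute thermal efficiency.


r^(k-1) = 2.3109
eta = 1 - 1/2.3109 = 0.5673 = 56.7267%

56.7267%


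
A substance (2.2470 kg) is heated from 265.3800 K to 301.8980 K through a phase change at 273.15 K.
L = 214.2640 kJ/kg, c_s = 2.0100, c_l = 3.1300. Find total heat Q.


Q1 (sensible, solid) = 2.2470 * 2.0100 * 7.7700 = 35.0930 kJ
Q2 (latent) = 2.2470 * 214.2640 = 481.4512 kJ
Q3 (sensible, liquid) = 2.2470 * 3.1300 * 28.7480 = 202.1878 kJ
Q_total = 718.7320 kJ

718.7320 kJ


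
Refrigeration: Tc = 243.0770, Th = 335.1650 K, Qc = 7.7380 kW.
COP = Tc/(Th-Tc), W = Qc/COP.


COP = 243.0770 / 92.0880 = 2.6396
W = 7.7380 / 2.6396 = 2.9315 kW

COP = 2.6396, W = 2.9315 kW


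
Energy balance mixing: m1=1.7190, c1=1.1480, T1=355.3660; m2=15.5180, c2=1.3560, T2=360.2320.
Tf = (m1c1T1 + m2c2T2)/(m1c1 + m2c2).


num = 8281.4322
den = 23.0158
Tf = 359.8148 K

359.8148 K


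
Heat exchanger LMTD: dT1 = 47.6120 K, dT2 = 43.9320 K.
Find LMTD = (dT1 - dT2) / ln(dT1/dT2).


dT1/dT2 = 1.0838
ln(dT1/dT2) = 0.0804
LMTD = 3.6800 / 0.0804 = 45.7473 K

45.7473 K


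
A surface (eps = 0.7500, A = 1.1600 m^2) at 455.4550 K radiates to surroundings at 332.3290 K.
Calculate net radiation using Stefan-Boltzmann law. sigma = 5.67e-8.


T^4 = 4.3031e+10
Tsurr^4 = 1.2198e+10
Q = 0.7500 * 5.67e-8 * 1.1600 * 3.0833e+10 = 1520.9850 W

1520.9850 W


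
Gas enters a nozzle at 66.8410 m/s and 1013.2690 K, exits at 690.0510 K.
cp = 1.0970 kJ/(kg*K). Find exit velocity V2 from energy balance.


dT = 323.2180 K
2*cp*1000*dT = 709140.2920
V1^2 = 4467.7193
V2 = sqrt(713608.0113) = 844.7532 m/s

844.7532 m/s


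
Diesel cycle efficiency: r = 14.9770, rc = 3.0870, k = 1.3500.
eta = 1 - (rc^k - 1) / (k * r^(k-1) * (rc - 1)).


r^(k-1) = 2.5787
rc^k = 4.5801
eta = 0.5072 = 50.7235%

50.7235%


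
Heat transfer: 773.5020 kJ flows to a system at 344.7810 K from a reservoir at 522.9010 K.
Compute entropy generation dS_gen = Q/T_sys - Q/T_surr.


dS_sys = 773.5020/344.7810 = 2.2435 kJ/K
dS_surr = -773.5020/522.9010 = -1.4793 kJ/K
dS_gen = 2.2435 - 1.4793 = 0.7642 kJ/K (irreversible)

dS_gen = 0.7642 kJ/K, irreversible


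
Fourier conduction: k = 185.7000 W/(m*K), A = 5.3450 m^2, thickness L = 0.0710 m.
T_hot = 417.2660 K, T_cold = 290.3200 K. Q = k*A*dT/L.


dT = 126.9460 K
Q = 185.7000 * 5.3450 * 126.9460 / 0.0710 = 1774680.9424 W

1774680.9424 W


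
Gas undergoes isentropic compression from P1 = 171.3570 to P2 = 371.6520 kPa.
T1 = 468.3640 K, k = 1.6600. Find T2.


(k-1)/k = 0.3976
(P2/P1)^exp = 1.3605
T2 = 468.3640 * 1.3605 = 637.1874 K

637.1874 K


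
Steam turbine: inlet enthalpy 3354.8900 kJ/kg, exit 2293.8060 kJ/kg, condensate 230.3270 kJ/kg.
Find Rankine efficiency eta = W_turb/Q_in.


W = 1061.0840 kJ/kg
Q_in = 3124.5630 kJ/kg
eta = 0.3396 = 33.9594%

eta = 33.9594%


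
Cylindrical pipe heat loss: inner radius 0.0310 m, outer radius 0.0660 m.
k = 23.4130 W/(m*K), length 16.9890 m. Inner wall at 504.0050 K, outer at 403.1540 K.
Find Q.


dT = 100.8510 K
ln(ro/ri) = 0.7557
Q = 2*pi*23.4130*16.9890*100.8510 / 0.7557 = 333544.8142 W

333544.8142 W


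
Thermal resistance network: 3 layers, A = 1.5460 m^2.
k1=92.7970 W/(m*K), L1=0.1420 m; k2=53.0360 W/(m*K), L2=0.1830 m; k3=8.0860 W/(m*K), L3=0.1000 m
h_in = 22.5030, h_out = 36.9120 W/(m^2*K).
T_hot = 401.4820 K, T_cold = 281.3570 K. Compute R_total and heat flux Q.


R_conv_in = 1/(22.5030*1.5460) = 0.0287
R_1 = 0.1420/(92.7970*1.5460) = 0.0010
R_2 = 0.1830/(53.0360*1.5460) = 0.0022
R_3 = 0.1000/(8.0860*1.5460) = 0.0080
R_conv_out = 1/(36.9120*1.5460) = 0.0175
R_total = 0.0575 K/W
Q = 120.1250 / 0.0575 = 2089.5361 W

R_total = 0.0575 K/W, Q = 2089.5361 W


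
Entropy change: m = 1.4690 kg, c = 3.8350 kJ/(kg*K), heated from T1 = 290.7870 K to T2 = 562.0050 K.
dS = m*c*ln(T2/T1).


T2/T1 = 1.9327
ln(T2/T1) = 0.6589
dS = 1.4690 * 3.8350 * 0.6589 = 3.7121 kJ/K

3.7121 kJ/K


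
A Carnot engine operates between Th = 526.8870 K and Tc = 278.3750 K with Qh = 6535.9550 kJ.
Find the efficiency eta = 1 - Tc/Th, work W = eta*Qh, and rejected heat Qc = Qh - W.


eta = 1 - 278.3750/526.8870 = 0.4717
W = 0.4717 * 6535.9550 = 3082.7545 kJ
Qc = 6535.9550 - 3082.7545 = 3453.2005 kJ

eta = 47.1661%, W = 3082.7545 kJ, Qc = 3453.2005 kJ


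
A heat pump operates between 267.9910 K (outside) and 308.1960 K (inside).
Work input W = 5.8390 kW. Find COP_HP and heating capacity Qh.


COP = 308.1960 / 40.2050 = 7.6656
Qh = 7.6656 * 5.8390 = 44.7595 kW

COP = 7.6656, Qh = 44.7595 kW


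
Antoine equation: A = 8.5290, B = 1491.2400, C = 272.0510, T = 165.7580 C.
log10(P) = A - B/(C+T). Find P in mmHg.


C+T = 437.8090
B/(C+T) = 3.4061
log10(P) = 8.5290 - 3.4061 = 5.1229
P = 10^5.1229 = 132695.7882 mmHg

132695.7882 mmHg


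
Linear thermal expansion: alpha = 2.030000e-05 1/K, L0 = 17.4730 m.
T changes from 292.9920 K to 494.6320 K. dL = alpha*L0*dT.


dT = 201.6400 K
dL = 2.030000e-05 * 17.4730 * 201.6400 = 0.071522 m
L_final = 17.544522 m

dL = 0.071522 m


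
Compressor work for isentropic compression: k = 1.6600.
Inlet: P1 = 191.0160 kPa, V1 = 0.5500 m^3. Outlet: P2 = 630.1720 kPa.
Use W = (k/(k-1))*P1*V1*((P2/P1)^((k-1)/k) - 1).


(k-1)/k = 0.3976
(P2/P1)^exp = 1.6073
W = 2.5152 * 191.0160 * 0.5500 * (1.6073 - 1) = 160.4817 kJ

160.4817 kJ


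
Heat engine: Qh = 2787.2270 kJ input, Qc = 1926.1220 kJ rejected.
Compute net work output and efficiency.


W = 2787.2270 - 1926.1220 = 861.1050 kJ
eta = 861.1050 / 2787.2270 = 0.3089 = 30.8947%

W = 861.1050 kJ, eta = 30.8947%


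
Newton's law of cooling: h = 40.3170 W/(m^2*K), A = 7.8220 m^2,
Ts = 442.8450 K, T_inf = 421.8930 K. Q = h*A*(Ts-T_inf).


dT = 20.9520 K
Q = 40.3170 * 7.8220 * 20.9520 = 6607.4138 W

6607.4138 W


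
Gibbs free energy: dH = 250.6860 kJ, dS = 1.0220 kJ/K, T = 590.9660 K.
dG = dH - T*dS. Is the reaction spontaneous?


T*dS = 590.9660 * 1.0220 = 603.9673 kJ
dG = 250.6860 - 603.9673 = -353.2813 kJ (spontaneous)

dG = -353.2813 kJ, spontaneous


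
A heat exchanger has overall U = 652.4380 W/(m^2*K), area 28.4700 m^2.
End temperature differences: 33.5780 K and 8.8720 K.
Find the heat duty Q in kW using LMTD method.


LMTD = 18.5624 K
Q = 652.4380 * 28.4700 * 18.5624 = 344794.7235 W = 344.7947 kW

344.7947 kW


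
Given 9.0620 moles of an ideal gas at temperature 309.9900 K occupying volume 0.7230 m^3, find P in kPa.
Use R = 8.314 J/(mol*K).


P = nRT/V = 9.0620 * 8.314 * 309.9900 / 0.7230
= 23355.1017 / 0.7230 = 32303.0452 Pa = 32.3030 kPa

32.3030 kPa


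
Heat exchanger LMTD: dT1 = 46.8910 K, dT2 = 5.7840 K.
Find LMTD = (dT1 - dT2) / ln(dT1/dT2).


dT1/dT2 = 8.1070
ln(dT1/dT2) = 2.0927
LMTD = 41.1070 / 2.0927 = 19.6428 K

19.6428 K


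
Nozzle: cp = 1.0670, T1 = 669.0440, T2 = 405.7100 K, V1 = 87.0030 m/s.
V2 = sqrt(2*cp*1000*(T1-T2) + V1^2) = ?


dT = 263.3340 K
2*cp*1000*dT = 561954.7560
V1^2 = 7569.5220
V2 = sqrt(569524.2780) = 754.6683 m/s

754.6683 m/s


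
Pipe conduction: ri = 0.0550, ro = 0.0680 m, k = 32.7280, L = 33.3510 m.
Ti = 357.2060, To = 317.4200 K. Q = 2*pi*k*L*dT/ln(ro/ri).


dT = 39.7860 K
ln(ro/ri) = 0.2122
Q = 2*pi*32.7280*33.3510*39.7860 / 0.2122 = 1286012.6639 W

1286012.6639 W


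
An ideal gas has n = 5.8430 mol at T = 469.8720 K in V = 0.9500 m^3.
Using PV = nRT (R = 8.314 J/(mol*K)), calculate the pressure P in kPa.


P = nRT/V = 5.8430 * 8.314 * 469.8720 / 0.9500
= 22825.7719 / 0.9500 = 24027.1283 Pa = 24.0271 kPa

24.0271 kPa


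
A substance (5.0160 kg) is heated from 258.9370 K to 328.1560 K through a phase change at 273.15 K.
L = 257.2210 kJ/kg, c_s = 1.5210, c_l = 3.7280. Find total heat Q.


Q1 (sensible, solid) = 5.0160 * 1.5210 * 14.2130 = 108.4358 kJ
Q2 (latent) = 5.0160 * 257.2210 = 1290.2205 kJ
Q3 (sensible, liquid) = 5.0160 * 3.7280 * 55.0060 = 1028.5928 kJ
Q_total = 2427.2491 kJ

2427.2491 kJ


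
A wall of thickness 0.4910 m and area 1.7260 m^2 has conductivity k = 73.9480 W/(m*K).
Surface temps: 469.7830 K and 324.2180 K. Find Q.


dT = 145.5650 K
Q = 73.9480 * 1.7260 * 145.5650 / 0.4910 = 37839.2654 W

37839.2654 W


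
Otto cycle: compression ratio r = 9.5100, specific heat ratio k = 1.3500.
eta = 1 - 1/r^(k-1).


r^(k-1) = 2.1997
eta = 1 - 1/2.1997 = 0.5454 = 54.5392%

54.5392%


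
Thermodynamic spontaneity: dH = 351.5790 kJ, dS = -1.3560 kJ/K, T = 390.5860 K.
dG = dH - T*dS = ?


T*dS = 390.5860 * -1.3560 = -529.6346 kJ
dG = 351.5790 + 529.6346 = 881.2136 kJ (non-spontaneous)

dG = 881.2136 kJ, non-spontaneous


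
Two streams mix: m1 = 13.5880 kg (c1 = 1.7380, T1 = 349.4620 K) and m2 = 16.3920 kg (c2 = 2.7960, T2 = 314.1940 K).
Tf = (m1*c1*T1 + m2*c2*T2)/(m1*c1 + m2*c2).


num = 22653.0245
den = 69.4480
Tf = 326.1870 K

326.1870 K


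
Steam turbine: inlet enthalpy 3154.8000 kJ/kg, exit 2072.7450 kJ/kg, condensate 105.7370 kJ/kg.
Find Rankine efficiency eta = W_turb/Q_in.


W = 1082.0550 kJ/kg
Q_in = 3049.0630 kJ/kg
eta = 0.3549 = 35.4881%

eta = 35.4881%


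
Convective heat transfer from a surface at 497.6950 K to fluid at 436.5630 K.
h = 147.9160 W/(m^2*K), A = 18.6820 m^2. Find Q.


dT = 61.1320 K
Q = 147.9160 * 18.6820 * 61.1320 = 168930.1338 W

168930.1338 W


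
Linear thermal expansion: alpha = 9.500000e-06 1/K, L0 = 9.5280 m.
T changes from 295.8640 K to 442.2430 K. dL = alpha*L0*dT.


dT = 146.3790 K
dL = 9.500000e-06 * 9.5280 * 146.3790 = 0.013250 m
L_final = 9.541250 m

dL = 0.013250 m


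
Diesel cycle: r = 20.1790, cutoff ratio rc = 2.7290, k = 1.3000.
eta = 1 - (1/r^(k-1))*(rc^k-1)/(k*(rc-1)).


r^(k-1) = 2.4630
rc^k = 3.6881
eta = 0.5144 = 51.4443%

51.4443%


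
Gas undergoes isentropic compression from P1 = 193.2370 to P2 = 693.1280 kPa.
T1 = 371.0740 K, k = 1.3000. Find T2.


(k-1)/k = 0.2308
(P2/P1)^exp = 1.3428
T2 = 371.0740 * 1.3428 = 498.2801 K

498.2801 K


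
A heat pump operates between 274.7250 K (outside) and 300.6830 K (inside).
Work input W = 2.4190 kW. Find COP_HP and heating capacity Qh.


COP = 300.6830 / 25.9580 = 11.5834
Qh = 11.5834 * 2.4190 = 28.0203 kW

COP = 11.5834, Qh = 28.0203 kW


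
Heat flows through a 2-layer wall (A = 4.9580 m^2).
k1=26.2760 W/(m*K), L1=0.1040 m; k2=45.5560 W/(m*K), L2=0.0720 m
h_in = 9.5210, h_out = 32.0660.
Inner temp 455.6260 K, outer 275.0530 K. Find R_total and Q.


R_conv_in = 1/(9.5210*4.9580) = 0.0212
R_1 = 0.1040/(26.2760*4.9580) = 0.0008
R_2 = 0.0720/(45.5560*4.9580) = 0.0003
R_conv_out = 1/(32.0660*4.9580) = 0.0063
R_total = 0.0286 K/W
Q = 180.5730 / 0.0286 = 6315.6867 W

R_total = 0.0286 K/W, Q = 6315.6867 W


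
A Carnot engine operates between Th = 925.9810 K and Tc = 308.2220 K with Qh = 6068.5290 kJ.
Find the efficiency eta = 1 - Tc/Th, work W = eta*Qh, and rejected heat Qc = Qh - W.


eta = 1 - 308.2220/925.9810 = 0.6671
W = 0.6671 * 6068.5290 = 4048.5587 kJ
Qc = 6068.5290 - 4048.5587 = 2019.9703 kJ

eta = 66.7140%, W = 4048.5587 kJ, Qc = 2019.9703 kJ


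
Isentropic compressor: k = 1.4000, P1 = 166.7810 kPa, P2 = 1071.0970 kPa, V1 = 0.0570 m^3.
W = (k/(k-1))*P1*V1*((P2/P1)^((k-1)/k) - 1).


(k-1)/k = 0.2857
(P2/P1)^exp = 1.7012
W = 3.5000 * 166.7810 * 0.0570 * (1.7012 - 1) = 23.3323 kJ

23.3323 kJ


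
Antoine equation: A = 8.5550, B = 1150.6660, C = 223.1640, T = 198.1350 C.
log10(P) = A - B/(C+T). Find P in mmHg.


C+T = 421.2990
B/(C+T) = 2.7312
log10(P) = 8.5550 - 2.7312 = 5.8238
P = 10^5.8238 = 666448.1444 mmHg

666448.1444 mmHg


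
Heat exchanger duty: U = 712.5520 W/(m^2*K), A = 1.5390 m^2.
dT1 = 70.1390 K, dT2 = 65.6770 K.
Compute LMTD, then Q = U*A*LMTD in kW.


LMTD = 67.8836 K
Q = 712.5520 * 1.5390 * 67.8836 = 74442.3029 W = 74.4423 kW

74.4423 kW


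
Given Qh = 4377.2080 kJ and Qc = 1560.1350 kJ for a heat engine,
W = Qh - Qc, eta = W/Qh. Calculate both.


W = 4377.2080 - 1560.1350 = 2817.0730 kJ
eta = 2817.0730 / 4377.2080 = 0.6436 = 64.3578%

W = 2817.0730 kJ, eta = 64.3578%


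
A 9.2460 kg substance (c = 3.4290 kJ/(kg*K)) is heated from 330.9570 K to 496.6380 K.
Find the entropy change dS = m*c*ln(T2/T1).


T2/T1 = 1.5006
ln(T2/T1) = 0.4059
dS = 9.2460 * 3.4290 * 0.4059 = 12.8680 kJ/K

12.8680 kJ/K


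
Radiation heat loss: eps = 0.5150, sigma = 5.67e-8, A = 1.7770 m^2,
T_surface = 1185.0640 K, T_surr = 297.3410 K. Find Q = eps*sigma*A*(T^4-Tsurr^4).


T^4 = 1.9723e+12
Tsurr^4 = 7.8166e+09
Q = 0.5150 * 5.67e-8 * 1.7770 * 1.9645e+12 = 101934.2889 W

101934.2889 W


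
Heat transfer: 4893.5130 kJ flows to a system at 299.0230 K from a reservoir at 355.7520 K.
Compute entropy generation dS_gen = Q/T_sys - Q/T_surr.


dS_sys = 4893.5130/299.0230 = 16.3650 kJ/K
dS_surr = -4893.5130/355.7520 = -13.7554 kJ/K
dS_gen = 16.3650 - 13.7554 = 2.6096 kJ/K (irreversible)

dS_gen = 2.6096 kJ/K, irreversible


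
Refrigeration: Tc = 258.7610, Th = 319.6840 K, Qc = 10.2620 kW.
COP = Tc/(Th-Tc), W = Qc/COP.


COP = 258.7610 / 60.9230 = 4.2473
W = 10.2620 / 4.2473 = 2.4161 kW

COP = 4.2473, W = 2.4161 kW


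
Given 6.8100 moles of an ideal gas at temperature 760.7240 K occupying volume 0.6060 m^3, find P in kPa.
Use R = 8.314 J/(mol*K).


P = nRT/V = 6.8100 * 8.314 * 760.7240 / 0.6060
= 43070.9301 / 0.6060 = 71074.1420 Pa = 71.0741 kPa

71.0741 kPa


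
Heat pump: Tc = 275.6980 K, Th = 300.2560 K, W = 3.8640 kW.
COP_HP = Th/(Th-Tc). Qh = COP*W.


COP = 300.2560 / 24.5580 = 12.2264
Qh = 12.2264 * 3.8640 = 47.2428 kW

COP = 12.2264, Qh = 47.2428 kW


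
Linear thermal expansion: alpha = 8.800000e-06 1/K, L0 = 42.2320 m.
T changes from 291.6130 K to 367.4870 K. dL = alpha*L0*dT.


dT = 75.8740 K
dL = 8.800000e-06 * 42.2320 * 75.8740 = 0.028198 m
L_final = 42.260198 m

dL = 0.028198 m


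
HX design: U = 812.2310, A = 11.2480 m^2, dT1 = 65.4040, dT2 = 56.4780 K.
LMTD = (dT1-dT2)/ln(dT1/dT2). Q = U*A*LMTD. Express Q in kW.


LMTD = 60.8319 K
Q = 812.2310 * 11.2480 * 60.8319 = 555758.6269 W = 555.7586 kW

555.7586 kW


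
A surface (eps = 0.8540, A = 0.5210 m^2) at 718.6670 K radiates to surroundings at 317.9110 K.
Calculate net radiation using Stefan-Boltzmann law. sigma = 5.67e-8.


T^4 = 2.6675e+11
Tsurr^4 = 1.0215e+10
Q = 0.8540 * 5.67e-8 * 0.5210 * 2.5654e+11 = 6471.9114 W

6471.9114 W


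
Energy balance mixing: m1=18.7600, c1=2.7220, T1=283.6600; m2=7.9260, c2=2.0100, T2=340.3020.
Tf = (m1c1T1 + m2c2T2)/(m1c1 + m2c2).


num = 19906.4581
den = 66.9960
Tf = 297.1291 K

297.1291 K


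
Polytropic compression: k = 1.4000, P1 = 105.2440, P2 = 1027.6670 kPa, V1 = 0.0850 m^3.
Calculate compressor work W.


(k-1)/k = 0.2857
(P2/P1)^exp = 1.9176
W = 3.5000 * 105.2440 * 0.0850 * (1.9176 - 1) = 28.7302 kJ

28.7302 kJ


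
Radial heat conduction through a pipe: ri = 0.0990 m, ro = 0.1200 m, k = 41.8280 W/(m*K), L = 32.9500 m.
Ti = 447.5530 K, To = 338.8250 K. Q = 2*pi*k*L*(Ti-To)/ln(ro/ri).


dT = 108.7280 K
ln(ro/ri) = 0.1924
Q = 2*pi*41.8280*32.9500*108.7280 / 0.1924 = 4894430.5260 W

4894430.5260 W


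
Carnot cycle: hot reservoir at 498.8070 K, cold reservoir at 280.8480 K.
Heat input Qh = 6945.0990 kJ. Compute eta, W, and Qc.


eta = 1 - 280.8480/498.8070 = 0.4370
W = 0.4370 * 6945.0990 = 3034.7345 kJ
Qc = 6945.0990 - 3034.7345 = 3910.3645 kJ

eta = 43.6961%, W = 3034.7345 kJ, Qc = 3910.3645 kJ


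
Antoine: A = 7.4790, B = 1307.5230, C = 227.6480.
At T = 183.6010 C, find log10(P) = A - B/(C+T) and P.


C+T = 411.2490
B/(C+T) = 3.1794
log10(P) = 7.4790 - 3.1794 = 4.2996
P = 10^4.2996 = 19934.4857 mmHg

19934.4857 mmHg


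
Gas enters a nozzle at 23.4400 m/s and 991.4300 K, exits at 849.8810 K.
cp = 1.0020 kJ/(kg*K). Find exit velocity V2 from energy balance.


dT = 141.5490 K
2*cp*1000*dT = 283664.1960
V1^2 = 549.4336
V2 = sqrt(284213.6296) = 533.1169 m/s

533.1169 m/s


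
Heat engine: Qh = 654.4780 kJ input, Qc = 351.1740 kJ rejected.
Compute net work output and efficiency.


W = 654.4780 - 351.1740 = 303.3040 kJ
eta = 303.3040 / 654.4780 = 0.4634 = 46.3429%

W = 303.3040 kJ, eta = 46.3429%


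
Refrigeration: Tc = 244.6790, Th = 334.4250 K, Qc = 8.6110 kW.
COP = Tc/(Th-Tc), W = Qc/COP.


COP = 244.6790 / 89.7460 = 2.7263
W = 8.6110 / 2.7263 = 3.1584 kW

COP = 2.7263, W = 3.1584 kW


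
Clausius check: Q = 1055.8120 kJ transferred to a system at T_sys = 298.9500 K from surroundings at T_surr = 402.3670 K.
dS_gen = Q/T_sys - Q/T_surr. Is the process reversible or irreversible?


dS_sys = 1055.8120/298.9500 = 3.5317 kJ/K
dS_surr = -1055.8120/402.3670 = -2.6240 kJ/K
dS_gen = 3.5317 - 2.6240 = 0.9077 kJ/K (irreversible)

dS_gen = 0.9077 kJ/K, irreversible


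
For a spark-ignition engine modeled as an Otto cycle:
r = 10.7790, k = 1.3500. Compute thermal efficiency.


r^(k-1) = 2.2983
eta = 1 - 1/2.2983 = 0.5649 = 56.4892%

56.4892%


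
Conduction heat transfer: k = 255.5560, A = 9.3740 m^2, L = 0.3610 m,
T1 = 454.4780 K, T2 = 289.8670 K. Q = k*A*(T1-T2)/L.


dT = 164.6110 K
Q = 255.5560 * 9.3740 * 164.6110 / 0.3610 = 1092352.1867 W

1092352.1867 W


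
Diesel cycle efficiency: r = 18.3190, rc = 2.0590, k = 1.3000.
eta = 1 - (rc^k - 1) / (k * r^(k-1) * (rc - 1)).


r^(k-1) = 2.3926
rc^k = 2.5571
eta = 0.5273 = 52.7267%

52.7267%


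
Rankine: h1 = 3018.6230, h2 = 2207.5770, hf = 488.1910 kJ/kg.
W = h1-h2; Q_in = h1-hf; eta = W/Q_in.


W = 811.0460 kJ/kg
Q_in = 2530.4320 kJ/kg
eta = 0.3205 = 32.0517%

eta = 32.0517%


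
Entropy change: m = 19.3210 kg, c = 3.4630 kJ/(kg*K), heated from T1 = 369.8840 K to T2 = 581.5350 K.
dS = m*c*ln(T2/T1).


T2/T1 = 1.5722
ln(T2/T1) = 0.4525
dS = 19.3210 * 3.4630 * 0.4525 = 30.2749 kJ/K

30.2749 kJ/K


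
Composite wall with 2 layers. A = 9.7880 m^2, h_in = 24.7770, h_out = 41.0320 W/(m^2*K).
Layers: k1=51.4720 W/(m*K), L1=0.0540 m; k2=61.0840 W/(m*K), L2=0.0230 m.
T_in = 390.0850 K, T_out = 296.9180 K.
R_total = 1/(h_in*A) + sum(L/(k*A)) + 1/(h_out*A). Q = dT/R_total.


R_conv_in = 1/(24.7770*9.7880) = 0.0041
R_1 = 0.0540/(51.4720*9.7880) = 0.0001
R_2 = 0.0230/(61.0840*9.7880) = 3.8469e-05
R_conv_out = 1/(41.0320*9.7880) = 0.0025
R_total = 0.0068 K/W
Q = 93.1670 / 0.0068 = 13784.1841 W

R_total = 0.0068 K/W, Q = 13784.1841 W


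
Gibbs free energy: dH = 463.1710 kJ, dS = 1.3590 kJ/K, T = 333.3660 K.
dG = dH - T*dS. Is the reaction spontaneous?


T*dS = 333.3660 * 1.3590 = 453.0444 kJ
dG = 463.1710 - 453.0444 = 10.1266 kJ (non-spontaneous)

dG = 10.1266 kJ, non-spontaneous


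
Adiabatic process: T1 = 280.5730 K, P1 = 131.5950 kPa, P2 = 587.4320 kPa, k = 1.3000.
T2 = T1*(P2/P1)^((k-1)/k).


(k-1)/k = 0.2308
(P2/P1)^exp = 1.4123
T2 = 280.5730 * 1.4123 = 396.2606 K

396.2606 K


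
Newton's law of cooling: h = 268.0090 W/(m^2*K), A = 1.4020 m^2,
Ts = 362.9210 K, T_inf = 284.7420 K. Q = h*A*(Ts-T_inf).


dT = 78.1790 K
Q = 268.0090 * 1.4020 * 78.1790 = 29375.6512 W

29375.6512 W


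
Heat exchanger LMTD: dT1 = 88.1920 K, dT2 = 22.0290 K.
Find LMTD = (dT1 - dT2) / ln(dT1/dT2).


dT1/dT2 = 4.0034
ln(dT1/dT2) = 1.3872
LMTD = 66.1630 / 1.3872 = 47.6969 K

47.6969 K


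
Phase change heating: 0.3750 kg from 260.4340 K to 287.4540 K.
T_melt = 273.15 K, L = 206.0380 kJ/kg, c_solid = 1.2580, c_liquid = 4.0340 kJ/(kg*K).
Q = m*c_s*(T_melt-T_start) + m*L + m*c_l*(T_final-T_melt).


Q1 (sensible, solid) = 0.3750 * 1.2580 * 12.7160 = 5.9988 kJ
Q2 (latent) = 0.3750 * 206.0380 = 77.2643 kJ
Q3 (sensible, liquid) = 0.3750 * 4.0340 * 14.3040 = 21.6384 kJ
Q_total = 104.9014 kJ

104.9014 kJ


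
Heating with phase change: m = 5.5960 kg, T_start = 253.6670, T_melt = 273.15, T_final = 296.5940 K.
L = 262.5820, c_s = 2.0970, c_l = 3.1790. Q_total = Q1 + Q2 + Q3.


Q1 (sensible, solid) = 5.5960 * 2.0970 * 19.4830 = 228.6293 kJ
Q2 (latent) = 5.5960 * 262.5820 = 1469.4089 kJ
Q3 (sensible, liquid) = 5.5960 * 3.1790 * 23.4440 = 417.0614 kJ
Q_total = 2115.0996 kJ

2115.0996 kJ


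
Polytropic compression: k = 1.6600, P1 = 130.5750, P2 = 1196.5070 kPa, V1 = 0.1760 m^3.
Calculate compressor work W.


(k-1)/k = 0.3976
(P2/P1)^exp = 2.4127
W = 2.5152 * 130.5750 * 0.1760 * (2.4127 - 1) = 81.6559 kJ

81.6559 kJ


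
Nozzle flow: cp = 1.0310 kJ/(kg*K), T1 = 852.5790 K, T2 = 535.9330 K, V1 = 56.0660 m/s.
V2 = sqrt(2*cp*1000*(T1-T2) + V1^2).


dT = 316.6460 K
2*cp*1000*dT = 652924.0520
V1^2 = 3143.3964
V2 = sqrt(656067.4484) = 809.9799 m/s

809.9799 m/s


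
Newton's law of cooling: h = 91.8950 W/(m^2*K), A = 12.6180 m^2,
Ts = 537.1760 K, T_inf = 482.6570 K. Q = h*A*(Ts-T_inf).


dT = 54.5190 K
Q = 91.8950 * 12.6180 * 54.5190 = 63216.4766 W

63216.4766 W


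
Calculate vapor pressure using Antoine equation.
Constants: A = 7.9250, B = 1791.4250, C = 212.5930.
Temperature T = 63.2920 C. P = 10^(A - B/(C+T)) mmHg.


C+T = 275.8850
B/(C+T) = 6.4934
log10(P) = 7.9250 - 6.4934 = 1.4316
P = 10^1.4316 = 27.0162 mmHg

27.0162 mmHg


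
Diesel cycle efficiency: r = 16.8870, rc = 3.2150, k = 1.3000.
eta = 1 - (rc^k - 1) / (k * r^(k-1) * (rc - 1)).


r^(k-1) = 2.3349
rc^k = 4.5639
eta = 0.4699 = 46.9920%

46.9920%


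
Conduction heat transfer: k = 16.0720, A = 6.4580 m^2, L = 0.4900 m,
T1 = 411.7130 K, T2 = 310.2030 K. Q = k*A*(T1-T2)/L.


dT = 101.5100 K
Q = 16.0720 * 6.4580 * 101.5100 / 0.4900 = 21502.0918 W

21502.0918 W


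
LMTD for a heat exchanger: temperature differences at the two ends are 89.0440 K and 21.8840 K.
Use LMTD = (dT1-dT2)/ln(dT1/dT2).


dT1/dT2 = 4.0689
ln(dT1/dT2) = 1.4034
LMTD = 67.1600 / 1.4034 = 47.8561 K

47.8561 K


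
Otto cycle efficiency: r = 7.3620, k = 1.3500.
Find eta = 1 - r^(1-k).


r^(k-1) = 2.0112
eta = 1 - 1/2.0112 = 0.5028 = 50.2777%

50.2777%


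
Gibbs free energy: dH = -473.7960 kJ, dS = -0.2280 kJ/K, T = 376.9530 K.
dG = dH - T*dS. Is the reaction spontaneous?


T*dS = 376.9530 * -0.2280 = -85.9453 kJ
dG = -473.7960 + 85.9453 = -387.8507 kJ (spontaneous)

dG = -387.8507 kJ, spontaneous


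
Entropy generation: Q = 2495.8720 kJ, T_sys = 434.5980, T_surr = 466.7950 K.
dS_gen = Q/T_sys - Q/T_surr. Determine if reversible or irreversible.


dS_sys = 2495.8720/434.5980 = 5.7429 kJ/K
dS_surr = -2495.8720/466.7950 = -5.3468 kJ/K
dS_gen = 5.7429 - 5.3468 = 0.3961 kJ/K (irreversible)

dS_gen = 0.3961 kJ/K, irreversible


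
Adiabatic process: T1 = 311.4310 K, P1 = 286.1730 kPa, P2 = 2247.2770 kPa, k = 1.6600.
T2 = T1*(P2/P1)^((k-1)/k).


(k-1)/k = 0.3976
(P2/P1)^exp = 2.2691
T2 = 311.4310 * 2.2691 = 706.6695 K

706.6695 K


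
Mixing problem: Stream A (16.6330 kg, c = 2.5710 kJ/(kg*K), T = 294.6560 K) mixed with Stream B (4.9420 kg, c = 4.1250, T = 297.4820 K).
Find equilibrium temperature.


num = 18664.8987
den = 63.1492
Tf = 295.5683 K

295.5683 K


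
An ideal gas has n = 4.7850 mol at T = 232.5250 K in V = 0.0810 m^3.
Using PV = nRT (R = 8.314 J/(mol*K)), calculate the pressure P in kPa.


P = nRT/V = 4.7850 * 8.314 * 232.5250 / 0.0810
= 9250.4235 / 0.0810 = 114202.7591 Pa = 114.2028 kPa

114.2028 kPa


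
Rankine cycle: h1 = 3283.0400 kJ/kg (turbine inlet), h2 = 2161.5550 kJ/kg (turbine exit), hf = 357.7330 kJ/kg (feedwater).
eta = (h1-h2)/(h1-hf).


W = 1121.4850 kJ/kg
Q_in = 2925.3070 kJ/kg
eta = 0.3834 = 38.3373%

eta = 38.3373%


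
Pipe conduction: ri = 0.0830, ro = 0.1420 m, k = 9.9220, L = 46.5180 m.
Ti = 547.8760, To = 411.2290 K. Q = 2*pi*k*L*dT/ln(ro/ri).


dT = 136.6470 K
ln(ro/ri) = 0.5370
Q = 2*pi*9.9220*46.5180*136.6470 / 0.5370 = 737966.9290 W

737966.9290 W


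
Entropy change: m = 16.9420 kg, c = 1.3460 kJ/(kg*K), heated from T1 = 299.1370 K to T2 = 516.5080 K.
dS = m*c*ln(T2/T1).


T2/T1 = 1.7267
ln(T2/T1) = 0.5462
dS = 16.9420 * 1.3460 * 0.5462 = 12.4553 kJ/K

12.4553 kJ/K


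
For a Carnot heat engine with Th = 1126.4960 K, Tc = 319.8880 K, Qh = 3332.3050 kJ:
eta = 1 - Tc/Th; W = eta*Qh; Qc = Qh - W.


eta = 1 - 319.8880/1126.4960 = 0.7160
W = 0.7160 * 3332.3050 = 2386.0394 kJ
Qc = 3332.3050 - 2386.0394 = 946.2656 kJ

eta = 71.6033%, W = 2386.0394 kJ, Qc = 946.2656 kJ


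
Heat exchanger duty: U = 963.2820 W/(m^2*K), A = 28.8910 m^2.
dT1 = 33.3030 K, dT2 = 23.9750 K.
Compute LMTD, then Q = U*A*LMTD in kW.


LMTD = 28.3840 K
Q = 963.2820 * 28.8910 * 28.3840 = 789931.8100 W = 789.9318 kW

789.9318 kW


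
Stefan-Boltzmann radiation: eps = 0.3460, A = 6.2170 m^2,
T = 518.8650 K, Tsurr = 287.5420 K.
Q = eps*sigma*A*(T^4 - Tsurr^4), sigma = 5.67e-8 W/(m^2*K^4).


T^4 = 7.2480e+10
Tsurr^4 = 6.8360e+09
Q = 0.3460 * 5.67e-8 * 6.2170 * 6.5644e+10 = 8006.3393 W

8006.3393 W


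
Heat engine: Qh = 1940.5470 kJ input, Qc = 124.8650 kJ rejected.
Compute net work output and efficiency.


W = 1940.5470 - 124.8650 = 1815.6820 kJ
eta = 1815.6820 / 1940.5470 = 0.9357 = 93.5655%

W = 1815.6820 kJ, eta = 93.5655%


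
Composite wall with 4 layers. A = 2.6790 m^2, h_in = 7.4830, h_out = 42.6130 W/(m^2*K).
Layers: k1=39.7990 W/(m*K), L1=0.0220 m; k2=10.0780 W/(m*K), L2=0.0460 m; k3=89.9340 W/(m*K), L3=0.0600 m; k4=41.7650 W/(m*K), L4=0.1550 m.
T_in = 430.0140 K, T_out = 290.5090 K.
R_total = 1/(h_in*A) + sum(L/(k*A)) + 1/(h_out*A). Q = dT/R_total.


R_conv_in = 1/(7.4830*2.6790) = 0.0499
R_1 = 0.0220/(39.7990*2.6790) = 0.0002
R_2 = 0.0460/(10.0780*2.6790) = 0.0017
R_3 = 0.0600/(89.9340*2.6790) = 0.0002
R_4 = 0.1550/(41.7650*2.6790) = 0.0014
R_conv_out = 1/(42.6130*2.6790) = 0.0088
R_total = 0.0622 K/W
Q = 139.5050 / 0.0622 = 2243.3164 W

R_total = 0.0622 K/W, Q = 2243.3164 W


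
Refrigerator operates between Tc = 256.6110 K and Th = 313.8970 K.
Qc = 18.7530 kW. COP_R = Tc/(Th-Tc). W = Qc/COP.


COP = 256.6110 / 57.2860 = 4.4795
W = 18.7530 / 4.4795 = 4.1864 kW

COP = 4.4795, W = 4.1864 kW


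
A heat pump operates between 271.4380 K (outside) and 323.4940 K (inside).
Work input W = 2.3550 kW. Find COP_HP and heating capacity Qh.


COP = 323.4940 / 52.0560 = 6.2143
Qh = 6.2143 * 2.3550 = 14.6348 kW

COP = 6.2143, Qh = 14.6348 kW


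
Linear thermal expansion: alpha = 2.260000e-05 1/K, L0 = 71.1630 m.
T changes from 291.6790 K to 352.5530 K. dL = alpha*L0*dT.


dT = 60.8740 K
dL = 2.260000e-05 * 71.1630 * 60.8740 = 0.097903 m
L_final = 71.260903 m

dL = 0.097903 m


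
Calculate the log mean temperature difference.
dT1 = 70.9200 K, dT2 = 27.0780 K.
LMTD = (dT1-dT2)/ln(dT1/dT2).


dT1/dT2 = 2.6191
ln(dT1/dT2) = 0.9628
LMTD = 43.8420 / 0.9628 = 45.5345 K

45.5345 K


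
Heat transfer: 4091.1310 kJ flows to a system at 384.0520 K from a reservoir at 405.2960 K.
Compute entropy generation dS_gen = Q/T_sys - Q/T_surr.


dS_sys = 4091.1310/384.0520 = 10.6525 kJ/K
dS_surr = -4091.1310/405.2960 = -10.0942 kJ/K
dS_gen = 10.6525 - 10.0942 = 0.5584 kJ/K (irreversible)

dS_gen = 0.5584 kJ/K, irreversible


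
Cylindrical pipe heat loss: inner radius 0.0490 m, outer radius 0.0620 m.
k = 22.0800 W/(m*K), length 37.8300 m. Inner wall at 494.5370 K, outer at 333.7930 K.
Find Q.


dT = 160.7440 K
ln(ro/ri) = 0.2353
Q = 2*pi*22.0800*37.8300*160.7440 / 0.2353 = 3585107.0099 W

3585107.0099 W


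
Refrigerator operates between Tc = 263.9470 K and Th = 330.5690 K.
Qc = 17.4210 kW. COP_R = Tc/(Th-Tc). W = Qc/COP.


COP = 263.9470 / 66.6220 = 3.9619
W = 17.4210 / 3.9619 = 4.3972 kW

COP = 3.9619, W = 4.3972 kW


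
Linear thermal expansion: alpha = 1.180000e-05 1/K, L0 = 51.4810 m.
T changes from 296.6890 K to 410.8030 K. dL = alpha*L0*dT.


dT = 114.1140 K
dL = 1.180000e-05 * 51.4810 * 114.1140 = 0.069321 m
L_final = 51.550321 m

dL = 0.069321 m


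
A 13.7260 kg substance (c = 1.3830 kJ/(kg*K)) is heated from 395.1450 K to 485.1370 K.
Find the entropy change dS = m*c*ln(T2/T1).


T2/T1 = 1.2277
ln(T2/T1) = 0.2052
dS = 13.7260 * 1.3830 * 0.2052 = 3.8949 kJ/K

3.8949 kJ/K


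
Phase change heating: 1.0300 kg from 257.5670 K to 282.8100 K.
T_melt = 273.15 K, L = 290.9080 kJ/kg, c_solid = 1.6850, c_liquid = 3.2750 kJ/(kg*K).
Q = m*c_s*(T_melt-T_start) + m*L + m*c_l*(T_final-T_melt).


Q1 (sensible, solid) = 1.0300 * 1.6850 * 15.5830 = 27.0451 kJ
Q2 (latent) = 1.0300 * 290.9080 = 299.6352 kJ
Q3 (sensible, liquid) = 1.0300 * 3.2750 * 9.6600 = 32.5856 kJ
Q_total = 359.2659 kJ

359.2659 kJ


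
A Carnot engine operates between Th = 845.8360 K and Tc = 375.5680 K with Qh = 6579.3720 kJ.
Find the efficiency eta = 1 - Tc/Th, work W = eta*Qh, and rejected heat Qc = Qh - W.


eta = 1 - 375.5680/845.8360 = 0.5560
W = 0.5560 * 6579.3720 = 3658.0000 kJ
Qc = 6579.3720 - 3658.0000 = 2921.3720 kJ

eta = 55.5980%, W = 3658.0000 kJ, Qc = 2921.3720 kJ


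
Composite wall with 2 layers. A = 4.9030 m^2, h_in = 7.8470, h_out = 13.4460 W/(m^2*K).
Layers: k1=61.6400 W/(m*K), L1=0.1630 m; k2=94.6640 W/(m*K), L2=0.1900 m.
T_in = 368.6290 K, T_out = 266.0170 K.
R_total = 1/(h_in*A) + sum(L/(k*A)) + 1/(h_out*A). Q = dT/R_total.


R_conv_in = 1/(7.8470*4.9030) = 0.0260
R_1 = 0.1630/(61.6400*4.9030) = 0.0005
R_2 = 0.1900/(94.6640*4.9030) = 0.0004
R_conv_out = 1/(13.4460*4.9030) = 0.0152
R_total = 0.0421 K/W
Q = 102.6120 / 0.0421 = 2436.8204 W

R_total = 0.0421 K/W, Q = 2436.8204 W


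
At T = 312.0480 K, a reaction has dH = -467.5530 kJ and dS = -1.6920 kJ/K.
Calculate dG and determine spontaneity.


T*dS = 312.0480 * -1.6920 = -527.9852 kJ
dG = -467.5530 + 527.9852 = 60.4322 kJ (non-spontaneous)

dG = 60.4322 kJ, non-spontaneous


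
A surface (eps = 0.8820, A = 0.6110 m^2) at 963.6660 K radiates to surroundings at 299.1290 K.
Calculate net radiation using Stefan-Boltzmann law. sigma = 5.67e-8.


T^4 = 8.6239e+11
Tsurr^4 = 8.0063e+09
Q = 0.8820 * 5.67e-8 * 0.6110 * 8.5439e+11 = 26106.4755 W

26106.4755 W


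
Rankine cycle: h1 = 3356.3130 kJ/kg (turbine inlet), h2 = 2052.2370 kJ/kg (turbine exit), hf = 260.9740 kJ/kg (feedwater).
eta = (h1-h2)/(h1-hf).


W = 1304.0760 kJ/kg
Q_in = 3095.3390 kJ/kg
eta = 0.4213 = 42.1303%

eta = 42.1303%


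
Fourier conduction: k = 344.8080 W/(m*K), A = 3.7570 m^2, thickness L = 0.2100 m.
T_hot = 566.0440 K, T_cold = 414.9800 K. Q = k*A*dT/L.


dT = 151.0640 K
Q = 344.8080 * 3.7570 * 151.0640 / 0.2100 = 931880.4783 W

931880.4783 W


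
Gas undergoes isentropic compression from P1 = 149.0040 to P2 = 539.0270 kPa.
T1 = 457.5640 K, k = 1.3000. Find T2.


(k-1)/k = 0.2308
(P2/P1)^exp = 1.3454
T2 = 457.5640 * 1.3454 = 615.6251 K

615.6251 K


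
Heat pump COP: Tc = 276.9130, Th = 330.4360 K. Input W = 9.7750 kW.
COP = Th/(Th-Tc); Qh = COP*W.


COP = 330.4360 / 53.5230 = 6.1737
Qh = 6.1737 * 9.7750 = 60.3481 kW

COP = 6.1737, Qh = 60.3481 kW


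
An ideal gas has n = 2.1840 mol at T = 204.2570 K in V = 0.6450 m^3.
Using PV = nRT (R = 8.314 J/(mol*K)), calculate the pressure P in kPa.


P = nRT/V = 2.1840 * 8.314 * 204.2570 / 0.6450
= 3708.8529 / 0.6450 = 5750.1595 Pa = 5.7502 kPa

5.7502 kPa
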